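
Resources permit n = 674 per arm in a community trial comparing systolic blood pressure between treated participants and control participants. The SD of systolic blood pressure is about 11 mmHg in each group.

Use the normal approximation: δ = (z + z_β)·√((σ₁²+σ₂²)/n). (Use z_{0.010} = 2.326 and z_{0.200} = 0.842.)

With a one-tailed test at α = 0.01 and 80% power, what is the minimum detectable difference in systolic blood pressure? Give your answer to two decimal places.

δ = (z_α + z_β) · √((σ₁²+σ₂²)/n)
  = (2.326 + 0.842) · √(242/674)
  = 3.168 · √0.35905
  = 3.168 · 0.5992
  = 1.8983

Minimum detectable difference ≈ 1.90 mmHg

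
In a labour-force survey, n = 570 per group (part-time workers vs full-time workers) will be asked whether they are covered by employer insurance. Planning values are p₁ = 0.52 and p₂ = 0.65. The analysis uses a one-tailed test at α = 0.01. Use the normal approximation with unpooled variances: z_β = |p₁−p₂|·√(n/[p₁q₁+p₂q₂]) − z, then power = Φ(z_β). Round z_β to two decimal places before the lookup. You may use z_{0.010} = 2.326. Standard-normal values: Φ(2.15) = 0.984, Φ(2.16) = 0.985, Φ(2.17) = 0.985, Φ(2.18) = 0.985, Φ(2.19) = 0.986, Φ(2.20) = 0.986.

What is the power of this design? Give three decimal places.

Power ≈ 0.985

z_β = |p₁−p₂|·√(n/[p₁q₁+p₂q₂]) − z_α
    = 0.13 · √(570/0.4771) − 2.326
    = 0.13 · 34.5647 − 2.326
    = 4.4934 − 2.326 = 2.1674 → 2.17
Power = Φ(2.17) = 0.985.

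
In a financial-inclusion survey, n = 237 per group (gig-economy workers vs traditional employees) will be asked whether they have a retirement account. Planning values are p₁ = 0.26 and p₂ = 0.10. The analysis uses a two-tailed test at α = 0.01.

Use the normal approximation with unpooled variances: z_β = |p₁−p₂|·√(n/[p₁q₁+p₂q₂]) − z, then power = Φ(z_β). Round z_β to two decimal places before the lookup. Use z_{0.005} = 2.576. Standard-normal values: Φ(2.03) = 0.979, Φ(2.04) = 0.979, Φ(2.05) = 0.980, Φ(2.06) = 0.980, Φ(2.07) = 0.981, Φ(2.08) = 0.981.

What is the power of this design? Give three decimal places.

Power ≈ 0.980

z_β = |p₁−p₂|·√(n/[p₁q₁+p₂q₂]) − z_{α/2}
    = 0.16 · √(237/0.2824) − 2.576
    = 0.16 · 28.9696 − 2.576
    = 4.6351 − 2.576 = 2.0591 → 2.06
Power = Φ(2.06) = 0.980.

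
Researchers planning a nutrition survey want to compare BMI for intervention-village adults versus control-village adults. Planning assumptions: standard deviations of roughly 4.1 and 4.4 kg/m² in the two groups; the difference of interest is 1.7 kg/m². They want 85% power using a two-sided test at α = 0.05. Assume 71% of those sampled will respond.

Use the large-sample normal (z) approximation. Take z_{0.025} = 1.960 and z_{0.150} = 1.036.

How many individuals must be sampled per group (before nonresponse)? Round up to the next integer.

n = 159 per group

n = (z_{α/2} + z_β)² · (σ₁² + σ₂²) / δ²
  = (1.960 + 1.036)² · (4.1² + 4.4² = 36.17) / 1.7²
  = 8.9760 · 36.17 / 2.89
  = 112.34
Adjust for 71% response: 112.34 / 0.71 = 158.23.
Round up → n = 159 per group.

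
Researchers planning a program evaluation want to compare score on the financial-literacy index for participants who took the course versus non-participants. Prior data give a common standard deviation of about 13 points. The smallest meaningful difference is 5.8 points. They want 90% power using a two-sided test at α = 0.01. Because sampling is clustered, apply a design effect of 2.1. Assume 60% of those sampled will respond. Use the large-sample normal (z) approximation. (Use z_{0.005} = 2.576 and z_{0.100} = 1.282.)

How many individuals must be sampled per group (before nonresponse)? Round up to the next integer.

n = (z_{α/2} + z_β)² · (σ₁² + σ₂²) / δ²
  = (2.576 + 1.282)² · (2·13² = 338) / 5.8²
  = 14.8842 · 338 / 33.64
  = 149.55
Design effect: 2.1 × 149.55 = 314.05.
Adjust for 60% response: 314.05 / 0.60 = 523.42.
Round up → n = 524 per group.

n = 524 per group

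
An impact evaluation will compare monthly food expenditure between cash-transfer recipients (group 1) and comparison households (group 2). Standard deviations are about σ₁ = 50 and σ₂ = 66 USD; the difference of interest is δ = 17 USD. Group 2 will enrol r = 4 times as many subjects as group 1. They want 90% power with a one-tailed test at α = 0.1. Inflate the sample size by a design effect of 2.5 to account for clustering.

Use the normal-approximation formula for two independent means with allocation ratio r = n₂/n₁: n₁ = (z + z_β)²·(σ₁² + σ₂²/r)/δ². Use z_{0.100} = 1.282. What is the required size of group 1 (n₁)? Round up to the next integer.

n₁ = 205

n₁ = (z_α + z_β)² · (σ₁² + σ₂²/r) / δ²
   = (1.282 + 1.282)² · (50² + 66²/4) / 17²
   = 6.5741 · (2500 + 1089) / 289
   = 6.5741 · 3589 / 289
   = 81.64
Design effect: 2.5 × 81.64 = 204.10.
Round up → n₁ = 205; n₂ = r·n₁ = 4 × 205 = 820.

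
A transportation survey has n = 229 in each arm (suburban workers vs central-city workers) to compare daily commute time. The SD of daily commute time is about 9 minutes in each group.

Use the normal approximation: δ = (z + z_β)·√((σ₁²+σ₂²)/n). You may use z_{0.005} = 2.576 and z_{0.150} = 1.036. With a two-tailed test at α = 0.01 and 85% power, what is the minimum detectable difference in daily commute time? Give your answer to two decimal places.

Minimum detectable difference ≈ 3.04 minutes

δ = (z_{α/2} + z_β) · √((σ₁²+σ₂²)/n)
  = (2.576 + 1.036) · √(162/229)
  = 3.612 · √0.70742
  = 3.612 · 0.8411
  = 3.0380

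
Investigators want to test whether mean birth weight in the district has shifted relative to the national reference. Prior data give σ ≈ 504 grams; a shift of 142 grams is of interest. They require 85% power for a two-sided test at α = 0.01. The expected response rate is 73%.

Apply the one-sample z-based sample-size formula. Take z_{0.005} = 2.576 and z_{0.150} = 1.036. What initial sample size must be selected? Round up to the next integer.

n = (z_{α/2} + z_β)² · σ² / δ²
  = (2.576 + 1.036)² · 504² / 142²
  = 13.0465 · 254016 / 20164
  = 164.35
Adjust for 73% response: 164.35 / 0.73 = 225.14.
Round up → n = 226.

n = 226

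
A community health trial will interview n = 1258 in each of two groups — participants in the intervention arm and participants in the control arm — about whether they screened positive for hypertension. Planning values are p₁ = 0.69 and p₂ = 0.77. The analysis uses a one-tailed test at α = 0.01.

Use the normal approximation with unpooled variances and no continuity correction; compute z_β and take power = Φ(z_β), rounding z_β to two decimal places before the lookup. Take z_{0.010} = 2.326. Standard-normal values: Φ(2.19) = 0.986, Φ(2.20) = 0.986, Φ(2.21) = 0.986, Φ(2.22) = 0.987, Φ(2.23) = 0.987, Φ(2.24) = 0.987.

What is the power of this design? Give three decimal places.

z_β = |p₁−p₂|·√(n/[p₁q₁+p₂q₂]) − z_α
    = 0.08 · √(1258/0.3910) − 2.326
    = 0.08 · 56.7221 − 2.326
    = 4.5378 − 2.326 = 2.2118 → 2.21
Power = Φ(2.21) = 0.986.

Power ≈ 0.986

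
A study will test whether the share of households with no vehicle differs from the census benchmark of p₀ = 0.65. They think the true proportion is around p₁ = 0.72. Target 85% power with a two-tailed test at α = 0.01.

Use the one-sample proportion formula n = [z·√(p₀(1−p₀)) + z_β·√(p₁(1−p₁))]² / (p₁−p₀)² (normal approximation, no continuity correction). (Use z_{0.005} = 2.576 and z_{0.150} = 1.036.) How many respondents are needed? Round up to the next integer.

n = [z_{α/2}·√(p₀q₀) + z_β·√(p₁q₁)]² / (p₁ − p₀)²
  = [2.576·√(0.65·0.35) + 1.036·√(0.72·0.28)]² / (0.07)²
  = [2.576·0.4770 + 1.036·0.4490]² / 0.0049
  = [1.6938]² / 0.0049
  = 585.53
Round up → n = 586.

n = 586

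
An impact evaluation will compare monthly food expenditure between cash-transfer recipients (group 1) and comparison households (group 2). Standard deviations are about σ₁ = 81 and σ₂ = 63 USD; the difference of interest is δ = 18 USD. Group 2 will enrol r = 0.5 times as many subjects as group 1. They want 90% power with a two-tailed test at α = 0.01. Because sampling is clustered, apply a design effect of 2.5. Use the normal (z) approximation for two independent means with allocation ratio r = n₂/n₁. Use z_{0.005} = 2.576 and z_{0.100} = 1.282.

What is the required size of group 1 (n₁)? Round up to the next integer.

n₁ = (z_{α/2} + z_β)² · (σ₁² + σ₂²/r) / δ²
   = (2.576 + 1.282)² · (81² + 63²/0.5) / 18²
   = 14.8842 · (6561 + 7938) / 324
   = 14.8842 · 14499 / 324
   = 666.07
Design effect: 2.5 × 666.07 = 1665.17.
Round up → n₁ = 1666; n₂ = r·n₁ = 0.5 × 1666 = 833.

n₁ = 1666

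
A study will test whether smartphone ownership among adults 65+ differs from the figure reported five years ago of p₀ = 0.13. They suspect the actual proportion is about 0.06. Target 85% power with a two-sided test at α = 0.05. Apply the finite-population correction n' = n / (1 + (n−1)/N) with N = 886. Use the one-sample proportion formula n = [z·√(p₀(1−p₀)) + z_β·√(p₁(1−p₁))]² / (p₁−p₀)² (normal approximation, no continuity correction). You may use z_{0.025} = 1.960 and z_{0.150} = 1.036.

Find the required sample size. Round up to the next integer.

n = [z_{α/2}·√(p₀q₀) + z_β·√(p₁q₁)]² / (p₁ − p₀)²
  = [1.960·√(0.13·0.87) + 1.036·√(0.06·0.94)]² / (-0.07)²
  = [1.960·0.3363 + 1.036·0.2375]² / 0.0049
  = [0.9052]² / 0.0049
  = 167.22
Finite-population correction (N = 886): 167.22 / (1 + (167.22 − 1)/886) = 140.80.
Round up → n = 141.

n = 141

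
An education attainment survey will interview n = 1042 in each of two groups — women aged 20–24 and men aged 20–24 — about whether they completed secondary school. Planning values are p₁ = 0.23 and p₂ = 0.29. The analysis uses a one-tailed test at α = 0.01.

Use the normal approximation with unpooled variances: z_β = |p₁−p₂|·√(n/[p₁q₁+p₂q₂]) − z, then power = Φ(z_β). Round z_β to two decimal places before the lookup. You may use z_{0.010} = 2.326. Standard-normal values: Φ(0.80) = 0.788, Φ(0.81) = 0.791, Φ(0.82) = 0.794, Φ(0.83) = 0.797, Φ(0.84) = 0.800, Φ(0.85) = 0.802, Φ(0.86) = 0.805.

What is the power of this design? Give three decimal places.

z_β = |p₁−p₂|·√(n/[p₁q₁+p₂q₂]) − z_α
    = 0.06 · √(1042/0.3830) − 2.326
    = 0.06 · 52.1596 − 2.326
    = 3.1296 − 2.326 = 0.8036 → 0.80
Power = Φ(0.80) = 0.788.

Power ≈ 0.788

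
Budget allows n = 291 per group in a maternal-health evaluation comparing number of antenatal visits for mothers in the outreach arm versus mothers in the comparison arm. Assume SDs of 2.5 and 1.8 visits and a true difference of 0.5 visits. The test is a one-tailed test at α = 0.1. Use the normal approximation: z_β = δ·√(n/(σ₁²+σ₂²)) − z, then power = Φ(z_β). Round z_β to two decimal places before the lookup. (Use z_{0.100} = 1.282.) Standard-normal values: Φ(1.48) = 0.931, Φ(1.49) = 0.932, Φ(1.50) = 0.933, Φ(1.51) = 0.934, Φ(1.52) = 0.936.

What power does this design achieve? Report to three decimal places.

Power ≈ 0.932

z_β = δ·√(n/(σ₁²+σ₂²)) − z_α
    = 0.5 · √(291/9.49) − 1.282
    = 0.5 · 5.53750 − 1.282
    = 2.7687 − 1.282 = 1.4867 → 1.49
Power = Φ(1.49) = 0.932.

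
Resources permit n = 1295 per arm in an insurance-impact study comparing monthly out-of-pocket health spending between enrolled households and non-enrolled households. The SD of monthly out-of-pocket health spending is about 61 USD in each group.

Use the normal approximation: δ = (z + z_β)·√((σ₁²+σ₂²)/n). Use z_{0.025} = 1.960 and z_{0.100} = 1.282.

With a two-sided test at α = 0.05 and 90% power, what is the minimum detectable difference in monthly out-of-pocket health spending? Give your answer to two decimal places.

Minimum detectable difference ≈ 7.77 USD

δ = (z_{α/2} + z_β) · √((σ₁²+σ₂²)/n)
  = (1.960 + 1.282) · √(7442/1295)
  = 3.242 · √5.7467
  = 3.242 · 2.3972
  = 7.7718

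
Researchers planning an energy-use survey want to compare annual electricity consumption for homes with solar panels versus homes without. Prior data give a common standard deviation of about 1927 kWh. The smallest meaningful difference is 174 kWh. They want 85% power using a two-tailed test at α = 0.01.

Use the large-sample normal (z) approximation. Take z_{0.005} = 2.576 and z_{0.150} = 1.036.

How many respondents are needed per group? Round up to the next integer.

n = 3201 per group

n = (z_{α/2} + z_β)² · (σ₁² + σ₂²) / δ²
  = (2.576 + 1.036)² · (2·1927² = 7426658) / 174²
  = 13.0465 · 7426658 / 30276
  = 3200.30
Round up → n = 3201 per group.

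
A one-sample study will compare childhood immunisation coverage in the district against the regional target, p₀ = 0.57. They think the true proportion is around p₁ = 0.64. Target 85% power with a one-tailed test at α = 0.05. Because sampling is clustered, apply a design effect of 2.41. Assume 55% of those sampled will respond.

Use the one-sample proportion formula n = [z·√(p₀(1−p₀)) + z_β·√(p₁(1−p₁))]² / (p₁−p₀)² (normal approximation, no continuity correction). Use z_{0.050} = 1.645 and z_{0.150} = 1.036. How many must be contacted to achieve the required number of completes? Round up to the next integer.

n = [z_α·√(p₀q₀) + z_β·√(p₁q₁)]² / (p₁ − p₀)²
  = [1.645·√(0.57·0.43) + 1.036·√(0.64·0.36)]² / (0.07)²
  = [1.645·0.4951 + 1.036·0.4800]² / 0.0049
  = [1.3117]² / 0.0049
  = 351.12
Design effect: 2.41 × 351.12 = 846.21.
Adjust for 55% response: 846.21 / 0.55 = 1538.56.
Round up → n = 1539.

n = 1539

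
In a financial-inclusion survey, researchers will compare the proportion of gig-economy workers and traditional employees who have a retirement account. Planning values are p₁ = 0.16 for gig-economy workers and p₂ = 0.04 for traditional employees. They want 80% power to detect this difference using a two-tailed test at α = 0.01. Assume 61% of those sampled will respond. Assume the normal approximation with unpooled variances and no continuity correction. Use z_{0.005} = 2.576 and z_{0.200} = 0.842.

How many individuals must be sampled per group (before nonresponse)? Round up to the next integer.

n = (z_{α/2} + z_β)² · [p₁(1−p₁) + p₂(1−p₂)] / (p₁ − p₂)²
  = (2.576 + 0.842)² · (0.16·0.84 + 0.04·0.96) / (0.12)²
  = (3.418)² · (0.1344 + 0.0384) / 0.0144
  = 11.6827 · 0.1728 / 0.0144
  = 140.19
Adjust for 61% response: 140.19 / 0.61 = 229.82.
Round up → n = 230 per group.

n = 230 per group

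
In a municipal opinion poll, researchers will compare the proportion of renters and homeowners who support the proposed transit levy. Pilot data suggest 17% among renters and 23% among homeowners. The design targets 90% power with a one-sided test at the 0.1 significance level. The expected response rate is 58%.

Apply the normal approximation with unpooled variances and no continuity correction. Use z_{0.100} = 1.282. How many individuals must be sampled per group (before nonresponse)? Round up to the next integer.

n = 1002 per group

n = (z_α + z_β)² · [p₁(1−p₁) + p₂(1−p₂)] / (p₁ − p₂)²
  = (1.282 + 1.282)² · (0.17·0.83 + 0.23·0.77) / (-0.06)²
  = (2.564)² · (0.1411 + 0.1771) / 0.0036
  = 6.5741 · 0.3182 / 0.0036
  = 581.08
Adjust for 58% response: 581.08 / 0.58 = 1001.86.
Round up → n = 1002 per group.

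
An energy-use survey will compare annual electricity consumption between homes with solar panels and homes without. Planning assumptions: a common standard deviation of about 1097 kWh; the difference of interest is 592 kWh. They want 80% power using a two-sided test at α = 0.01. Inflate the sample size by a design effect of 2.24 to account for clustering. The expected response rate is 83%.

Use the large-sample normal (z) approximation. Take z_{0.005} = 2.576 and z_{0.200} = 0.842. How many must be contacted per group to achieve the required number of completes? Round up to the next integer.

n = 217 per group

n = (z_{α/2} + z_β)² · (σ₁² + σ₂²) / δ²
  = (2.576 + 0.842)² · (2·1097² = 2406818) / 592²
  = 11.6827 · 2406818 / 350464
  = 80.23
Design effect: 2.24 × 80.23 = 179.72.
Adjust for 83% response: 179.72 / 0.83 = 216.53.
Round up → n = 217 per group.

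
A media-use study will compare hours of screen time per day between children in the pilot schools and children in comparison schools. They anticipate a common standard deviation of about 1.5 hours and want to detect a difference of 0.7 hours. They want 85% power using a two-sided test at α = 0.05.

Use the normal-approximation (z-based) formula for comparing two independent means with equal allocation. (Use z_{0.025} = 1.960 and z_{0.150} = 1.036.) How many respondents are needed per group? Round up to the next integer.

n = (z_{α/2} + z_β)² · (σ₁² + σ₂²) / δ²
  = (1.960 + 1.036)² · (2·1.5² = 4.5) / 0.7²
  = 8.9760 · 4.5 / 0.49
  = 82.43
Round up → n = 83 per group.

n = 83 per group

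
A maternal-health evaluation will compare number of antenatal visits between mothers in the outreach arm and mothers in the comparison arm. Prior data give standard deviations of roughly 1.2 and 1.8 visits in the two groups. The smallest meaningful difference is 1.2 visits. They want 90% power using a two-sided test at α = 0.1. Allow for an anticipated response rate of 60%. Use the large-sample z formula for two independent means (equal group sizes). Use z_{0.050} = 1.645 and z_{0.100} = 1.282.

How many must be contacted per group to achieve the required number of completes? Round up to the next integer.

n = (z_{α/2} + z_β)² · (σ₁² + σ₂²) / δ²
  = (1.645 + 1.282)² · (1.2² + 1.8² = 4.68) / 1.2²
  = 8.5673 · 4.68 / 1.44
  = 27.84
Adjust for 60% response: 27.84 / 0.60 = 46.41.
Round up → n = 47 per group.

n = 47 per group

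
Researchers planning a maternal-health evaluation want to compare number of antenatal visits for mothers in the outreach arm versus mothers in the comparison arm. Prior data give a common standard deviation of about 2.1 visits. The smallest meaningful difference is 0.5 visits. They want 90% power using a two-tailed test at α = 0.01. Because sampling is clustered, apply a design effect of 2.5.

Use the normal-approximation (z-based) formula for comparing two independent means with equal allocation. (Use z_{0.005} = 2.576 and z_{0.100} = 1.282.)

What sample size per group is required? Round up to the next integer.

n = 1313 per group

n = (z_{α/2} + z_β)² · (σ₁² + σ₂²) / δ²
  = (2.576 + 1.282)² · (2·2.1² = 8.82) / 0.5²
  = 14.8842 · 8.82 / 0.25
  = 525.11
Design effect: 2.5 × 525.11 = 1312.78.
Round up → n = 1313 per group.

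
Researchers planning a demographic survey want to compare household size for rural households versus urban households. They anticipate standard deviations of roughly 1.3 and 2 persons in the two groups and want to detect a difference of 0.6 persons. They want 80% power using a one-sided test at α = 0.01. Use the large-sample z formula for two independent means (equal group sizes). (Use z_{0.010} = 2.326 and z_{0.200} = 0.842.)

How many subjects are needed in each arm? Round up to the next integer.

n = (z_α + z_β)² · (σ₁² + σ₂²) / δ²
  = (2.326 + 0.842)² · (1.3² + 2² = 5.69) / 0.6²
  = 10.0362 · 5.69 / 0.36
  = 158.63
Round up → n = 159 per group.

n = 159 per group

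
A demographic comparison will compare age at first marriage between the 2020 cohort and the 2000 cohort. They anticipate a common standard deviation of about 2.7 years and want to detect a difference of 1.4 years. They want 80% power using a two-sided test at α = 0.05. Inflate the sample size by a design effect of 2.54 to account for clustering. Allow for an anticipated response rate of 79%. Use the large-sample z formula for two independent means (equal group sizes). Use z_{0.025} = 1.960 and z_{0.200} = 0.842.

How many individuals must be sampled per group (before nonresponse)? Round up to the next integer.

n = (z_{α/2} + z_β)² · (σ₁² + σ₂²) / δ²
  = (1.960 + 0.842)² · (2·2.7² = 14.58) / 1.4²
  = 7.8512 · 14.58 / 1.96
  = 58.40
Design effect: 2.54 × 58.40 = 148.34.
Adjust for 79% response: 148.34 / 0.79 = 187.78.
Round up → n = 188 per group.

n = 188 per group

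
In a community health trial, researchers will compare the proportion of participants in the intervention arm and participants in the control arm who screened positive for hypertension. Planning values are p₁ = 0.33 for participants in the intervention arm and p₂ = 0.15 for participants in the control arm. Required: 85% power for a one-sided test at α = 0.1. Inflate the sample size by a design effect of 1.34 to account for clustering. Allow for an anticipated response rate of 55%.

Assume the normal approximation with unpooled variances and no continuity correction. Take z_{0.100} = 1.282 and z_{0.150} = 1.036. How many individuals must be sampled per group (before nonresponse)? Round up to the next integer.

n = (z_α + z_β)² · [p₁(1−p₁) + p₂(1−p₂)] / (p₁ − p₂)²
  = (1.282 + 1.036)² · (0.33·0.67 + 0.15·0.85) / (0.18)²
  = (2.318)² · (0.2211 + 0.1275) / 0.0324
  = 5.3731 · 0.3486 / 0.0324
  = 57.81
Design effect: 1.34 × 57.81 = 77.47.
Adjust for 55% response: 77.47 / 0.55 = 140.85.
Round up → n = 141 per group.

n = 141 per group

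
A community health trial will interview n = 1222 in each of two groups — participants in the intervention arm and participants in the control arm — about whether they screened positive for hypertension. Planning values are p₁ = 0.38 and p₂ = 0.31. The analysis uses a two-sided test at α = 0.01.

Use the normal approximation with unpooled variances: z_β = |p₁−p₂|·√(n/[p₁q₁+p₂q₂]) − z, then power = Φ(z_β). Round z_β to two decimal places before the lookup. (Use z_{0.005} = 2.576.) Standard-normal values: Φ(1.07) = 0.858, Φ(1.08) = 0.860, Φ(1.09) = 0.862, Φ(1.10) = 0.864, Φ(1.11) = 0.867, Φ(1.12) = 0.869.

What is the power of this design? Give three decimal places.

z_β = |p₁−p₂|·√(n/[p₁q₁+p₂q₂]) − z_{α/2}
    = 0.07 · √(1222/0.4495) − 2.576
    = 0.07 · 52.1400 − 2.576
    = 3.6498 − 2.576 = 1.0738 → 1.07
Power = Φ(1.07) = 0.858.

Power ≈ 0.858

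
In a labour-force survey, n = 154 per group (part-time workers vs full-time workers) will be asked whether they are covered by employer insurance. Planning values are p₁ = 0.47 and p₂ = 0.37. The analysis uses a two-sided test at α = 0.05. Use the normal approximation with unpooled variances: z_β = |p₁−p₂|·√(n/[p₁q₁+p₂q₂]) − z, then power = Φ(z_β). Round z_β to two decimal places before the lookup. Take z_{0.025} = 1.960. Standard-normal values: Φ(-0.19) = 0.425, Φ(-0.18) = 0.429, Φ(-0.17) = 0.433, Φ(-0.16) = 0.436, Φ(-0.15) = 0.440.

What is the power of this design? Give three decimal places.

Power ≈ 0.433

z_β = |p₁−p₂|·√(n/[p₁q₁+p₂q₂]) − z_{α/2}
    = 0.10 · √(154/0.4822) − 1.960
    = 0.10 · 17.8709 − 1.960
    = 1.7871 − 1.960 = -0.1729 → -0.17
Power = Φ(-0.17) = 0.433.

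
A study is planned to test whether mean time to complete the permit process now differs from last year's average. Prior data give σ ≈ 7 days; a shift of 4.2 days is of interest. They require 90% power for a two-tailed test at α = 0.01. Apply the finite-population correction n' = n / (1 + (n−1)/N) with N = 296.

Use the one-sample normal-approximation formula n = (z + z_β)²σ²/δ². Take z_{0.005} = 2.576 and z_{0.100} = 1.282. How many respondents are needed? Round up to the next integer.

n = 37

n = (z_{α/2} + z_β)² · σ² / δ²
  = (2.576 + 1.282)² · 7² / 4.2²
  = 14.8842 · 49 / 17.64
  = 41.34
Finite-population correction (N = 296): 41.34 / (1 + (41.34 − 1)/296) = 36.39.
Round up → n = 37.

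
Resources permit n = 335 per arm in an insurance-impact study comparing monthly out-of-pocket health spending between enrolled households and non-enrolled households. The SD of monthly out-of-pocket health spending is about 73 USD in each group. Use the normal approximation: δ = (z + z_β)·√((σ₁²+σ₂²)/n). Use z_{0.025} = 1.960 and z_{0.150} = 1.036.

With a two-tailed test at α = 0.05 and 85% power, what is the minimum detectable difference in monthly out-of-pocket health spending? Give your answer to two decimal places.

Minimum detectable difference ≈ 16.90 USD

δ = (z_{α/2} + z_β) · √((σ₁²+σ₂²)/n)
  = (1.960 + 1.036) · √(10658/335)
  = 2.996 · √31.8149
  = 2.996 · 5.6405
  = 16.8989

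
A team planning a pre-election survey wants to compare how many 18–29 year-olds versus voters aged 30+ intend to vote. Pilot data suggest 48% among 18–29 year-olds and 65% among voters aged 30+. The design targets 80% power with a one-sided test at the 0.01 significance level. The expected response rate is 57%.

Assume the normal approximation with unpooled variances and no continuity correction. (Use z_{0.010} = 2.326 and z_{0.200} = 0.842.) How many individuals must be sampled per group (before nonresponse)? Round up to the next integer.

n = (z_α + z_β)² · [p₁(1−p₁) + p₂(1−p₂)] / (p₁ − p₂)²
  = (2.326 + 0.842)² · (0.48·0.52 + 0.65·0.35) / (-0.17)²
  = (3.168)² · (0.2496 + 0.2275) / 0.0289
  = 10.0362 · 0.4771 / 0.0289
  = 165.68
Adjust for 57% response: 165.68 / 0.57 = 290.67.
Round up → n = 291 per group.

n = 291 per group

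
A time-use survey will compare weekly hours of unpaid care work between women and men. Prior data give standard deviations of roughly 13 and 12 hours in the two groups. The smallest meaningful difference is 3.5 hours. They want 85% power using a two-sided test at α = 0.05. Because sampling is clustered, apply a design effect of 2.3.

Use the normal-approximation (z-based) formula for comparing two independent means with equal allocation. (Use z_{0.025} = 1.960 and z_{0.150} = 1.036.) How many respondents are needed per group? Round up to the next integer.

n = 528 per group

n = (z_{α/2} + z_β)² · (σ₁² + σ₂²) / δ²
  = (1.960 + 1.036)² · (13² + 12² = 313) / 3.5²
  = 8.9760 · 313 / 12.25
  = 229.35
Design effect: 2.3 × 229.35 = 527.50.
Round up → n = 528 per group.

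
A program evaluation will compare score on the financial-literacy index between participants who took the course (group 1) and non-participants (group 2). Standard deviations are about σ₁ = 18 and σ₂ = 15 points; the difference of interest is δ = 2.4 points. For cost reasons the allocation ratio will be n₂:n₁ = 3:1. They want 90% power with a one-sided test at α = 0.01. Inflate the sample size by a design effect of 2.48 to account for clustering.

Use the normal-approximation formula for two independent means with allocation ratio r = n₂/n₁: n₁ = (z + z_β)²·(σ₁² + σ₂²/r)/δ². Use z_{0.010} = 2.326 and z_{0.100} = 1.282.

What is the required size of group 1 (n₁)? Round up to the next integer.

n₁ = 2237

n₁ = (z_α + z_β)² · (σ₁² + σ₂²/r) / δ²
   = (2.326 + 1.282)² · (18² + 15²/3) / 2.4²
   = 13.0177 · (324 + 75) / 5.76
   = 13.0177 · 399 / 5.76
   = 901.74
Design effect: 2.48 × 901.74 = 2236.33.
Round up → n₁ = 2237; n₂ = r·n₁ = 3 × 2237 = 6711.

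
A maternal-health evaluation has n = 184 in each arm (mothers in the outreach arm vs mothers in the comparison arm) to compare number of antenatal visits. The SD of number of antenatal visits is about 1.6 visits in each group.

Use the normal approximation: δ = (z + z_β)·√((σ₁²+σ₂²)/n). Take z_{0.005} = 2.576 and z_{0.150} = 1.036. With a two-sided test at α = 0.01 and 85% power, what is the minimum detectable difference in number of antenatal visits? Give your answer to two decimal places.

δ = (z_{α/2} + z_β) · √((σ₁²+σ₂²)/n)
  = (2.576 + 1.036) · √(5.12/184)
  = 3.612 · √0.02783
  = 3.612 · 0.1668
  = 0.6025

Minimum detectable difference ≈ 0.60 visits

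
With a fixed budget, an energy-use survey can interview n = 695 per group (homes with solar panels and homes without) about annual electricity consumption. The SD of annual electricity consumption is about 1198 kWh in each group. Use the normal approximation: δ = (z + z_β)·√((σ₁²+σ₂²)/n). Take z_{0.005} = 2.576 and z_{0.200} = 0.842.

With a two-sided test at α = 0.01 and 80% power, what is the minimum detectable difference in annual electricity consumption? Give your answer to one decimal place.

Minimum detectable difference ≈ 219.7 kWh

δ = (z_{α/2} + z_β) · √((σ₁²+σ₂²)/n)
  = (2.576 + 0.842) · √(2870408/695)
  = 3.418 · √4130.1
  = 3.418 · 64.2657
  = 219.6602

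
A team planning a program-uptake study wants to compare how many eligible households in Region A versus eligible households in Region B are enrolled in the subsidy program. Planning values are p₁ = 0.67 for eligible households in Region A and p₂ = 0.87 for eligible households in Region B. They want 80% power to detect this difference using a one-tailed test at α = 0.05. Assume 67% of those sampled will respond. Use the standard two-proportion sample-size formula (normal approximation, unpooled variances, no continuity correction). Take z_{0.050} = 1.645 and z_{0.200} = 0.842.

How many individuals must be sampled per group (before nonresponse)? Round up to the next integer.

n = 78 per group

n = (z_α + z_β)² · [p₁(1−p₁) + p₂(1−p₂)] / (p₁ − p₂)²
  = (1.645 + 0.842)² · (0.67·0.33 + 0.87·0.13) / (-0.20)²
  = (2.487)² · (0.2211 + 0.1131) / 0.0400
  = 6.1852 · 0.3342 / 0.0400
  = 51.68
Adjust for 67% response: 51.68 / 0.67 = 77.13.
Round up → n = 78 per group.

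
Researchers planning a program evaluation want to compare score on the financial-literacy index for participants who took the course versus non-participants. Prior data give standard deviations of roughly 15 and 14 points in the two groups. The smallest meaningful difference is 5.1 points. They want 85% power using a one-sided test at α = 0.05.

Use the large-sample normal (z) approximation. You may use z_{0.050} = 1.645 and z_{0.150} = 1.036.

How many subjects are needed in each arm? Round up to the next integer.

n = 117 per group

n = (z_α + z_β)² · (σ₁² + σ₂²) / δ²
  = (1.645 + 1.036)² · (15² + 14² = 421) / 5.1²
  = 7.1878 · 421 / 26.01
  = 116.34
Round up → n = 117 per group.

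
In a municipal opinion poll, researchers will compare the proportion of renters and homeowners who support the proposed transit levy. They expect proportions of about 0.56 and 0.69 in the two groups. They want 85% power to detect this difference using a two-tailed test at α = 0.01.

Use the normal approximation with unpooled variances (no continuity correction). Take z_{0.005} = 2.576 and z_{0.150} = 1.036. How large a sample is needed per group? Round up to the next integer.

n = 356 per group

n = (z_{α/2} + z_β)² · [p₁(1−p₁) + p₂(1−p₂)] / (p₁ − p₂)²
  = (2.576 + 1.036)² · (0.56·0.44 + 0.69·0.31) / (-0.13)²
  = (3.612)² · (0.2464 + 0.2139) / 0.0169
  = 13.0465 · 0.4603 / 0.0169
  = 355.34
Round up → n = 356 per group.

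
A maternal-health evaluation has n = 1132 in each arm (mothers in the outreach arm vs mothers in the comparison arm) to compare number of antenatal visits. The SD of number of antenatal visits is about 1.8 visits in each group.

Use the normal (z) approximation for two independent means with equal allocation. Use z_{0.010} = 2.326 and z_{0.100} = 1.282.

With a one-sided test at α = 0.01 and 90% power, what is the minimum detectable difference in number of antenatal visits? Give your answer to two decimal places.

δ = (z_α + z_β) · √((σ₁²+σ₂²)/n)
  = (2.326 + 1.282) · √(6.48/1132)
  = 3.608 · √0.00572
  = 3.608 · 0.0757
  = 0.2730

Minimum detectable difference ≈ 0.27 visits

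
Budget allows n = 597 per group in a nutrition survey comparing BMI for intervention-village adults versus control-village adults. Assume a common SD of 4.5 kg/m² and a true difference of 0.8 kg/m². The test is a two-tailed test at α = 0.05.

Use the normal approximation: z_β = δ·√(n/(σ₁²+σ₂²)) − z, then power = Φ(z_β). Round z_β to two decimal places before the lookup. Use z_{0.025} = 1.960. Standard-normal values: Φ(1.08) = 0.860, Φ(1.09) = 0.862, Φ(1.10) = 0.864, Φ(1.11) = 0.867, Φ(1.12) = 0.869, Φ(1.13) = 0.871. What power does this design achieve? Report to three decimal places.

Power ≈ 0.867

z_β = δ·√(n/(σ₁²+σ₂²)) − z_{α/2}
    = 0.8 · √(597/40.5) − 1.960
    = 0.8 · 3.83937 − 1.960
    = 3.0715 − 1.960 = 1.1115 → 1.11
Power = Φ(1.11) = 0.867.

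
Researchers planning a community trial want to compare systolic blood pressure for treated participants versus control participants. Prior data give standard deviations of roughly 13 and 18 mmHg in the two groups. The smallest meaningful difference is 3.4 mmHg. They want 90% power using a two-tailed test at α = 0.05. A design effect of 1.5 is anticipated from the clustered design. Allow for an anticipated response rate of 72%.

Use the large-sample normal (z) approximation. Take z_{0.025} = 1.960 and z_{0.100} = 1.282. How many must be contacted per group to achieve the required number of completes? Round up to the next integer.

n = 934 per group

n = (z_{α/2} + z_β)² · (σ₁² + σ₂²) / δ²
  = (1.960 + 1.282)² · (13² + 18² = 493) / 3.4²
  = 10.5106 · 493 / 11.56
  = 448.24
Design effect: 1.5 × 448.24 = 672.37.
Adjust for 72% response: 672.37 / 0.72 = 933.84.
Round up → n = 934 per group.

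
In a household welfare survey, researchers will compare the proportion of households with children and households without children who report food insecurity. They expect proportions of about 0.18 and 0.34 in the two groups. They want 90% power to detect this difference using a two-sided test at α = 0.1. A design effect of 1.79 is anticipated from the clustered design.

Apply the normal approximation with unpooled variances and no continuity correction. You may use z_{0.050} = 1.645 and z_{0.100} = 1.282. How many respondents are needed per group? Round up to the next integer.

n = (z_{α/2} + z_β)² · [p₁(1−p₁) + p₂(1−p₂)] / (p₁ − p₂)²
  = (1.645 + 1.282)² · (0.18·0.82 + 0.34·0.66) / (-0.16)²
  = (2.927)² · (0.1476 + 0.2244) / 0.0256
  = 8.5673 · 0.3720 / 0.0256
  = 124.49
Design effect: 1.79 × 124.49 = 222.84.
Round up → n = 223 per group.

n = 223 per group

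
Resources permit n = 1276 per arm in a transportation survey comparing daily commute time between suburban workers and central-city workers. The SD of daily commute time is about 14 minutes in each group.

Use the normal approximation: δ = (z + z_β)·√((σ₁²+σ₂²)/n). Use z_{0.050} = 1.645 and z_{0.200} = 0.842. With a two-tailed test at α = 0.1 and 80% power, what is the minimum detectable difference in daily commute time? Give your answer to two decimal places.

Minimum detectable difference ≈ 1.38 minutes

δ = (z_{α/2} + z_β) · √((σ₁²+σ₂²)/n)
  = (1.645 + 0.842) · √(392/1276)
  = 2.487 · √0.30721
  = 2.487 · 0.5543
  = 1.3785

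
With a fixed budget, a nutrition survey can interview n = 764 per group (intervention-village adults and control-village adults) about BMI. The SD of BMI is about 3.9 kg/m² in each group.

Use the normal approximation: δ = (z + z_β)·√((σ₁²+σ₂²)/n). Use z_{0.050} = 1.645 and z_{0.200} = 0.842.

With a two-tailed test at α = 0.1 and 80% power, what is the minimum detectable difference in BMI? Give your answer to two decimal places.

δ = (z_{α/2} + z_β) · √((σ₁²+σ₂²)/n)
  = (1.645 + 0.842) · √(30.42/764)
  = 2.487 · √0.03982
  = 2.487 · 0.1995
  = 0.4963

Minimum detectable difference ≈ 0.50 kg/m²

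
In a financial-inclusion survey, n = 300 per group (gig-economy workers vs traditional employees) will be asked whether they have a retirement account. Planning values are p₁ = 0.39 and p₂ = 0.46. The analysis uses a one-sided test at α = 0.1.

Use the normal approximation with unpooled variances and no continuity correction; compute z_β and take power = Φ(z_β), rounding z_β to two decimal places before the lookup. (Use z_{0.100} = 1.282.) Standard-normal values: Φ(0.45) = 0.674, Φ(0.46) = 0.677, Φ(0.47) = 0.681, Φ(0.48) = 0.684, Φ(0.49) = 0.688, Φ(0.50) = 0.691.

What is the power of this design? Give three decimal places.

z_β = |p₁−p₂|·√(n/[p₁q₁+p₂q₂]) − z_α
    = 0.07 · √(300/0.4863) − 1.282
    = 0.07 · 24.8375 − 1.282
    = 1.7386 − 1.282 = 0.4566 → 0.46
Power = Φ(0.46) = 0.677.

Power ≈ 0.677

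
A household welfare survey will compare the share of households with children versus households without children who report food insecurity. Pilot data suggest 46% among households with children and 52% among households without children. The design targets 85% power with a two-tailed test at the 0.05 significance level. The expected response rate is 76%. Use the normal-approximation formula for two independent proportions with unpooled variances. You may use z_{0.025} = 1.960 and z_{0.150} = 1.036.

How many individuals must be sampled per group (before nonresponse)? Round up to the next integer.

n = (z_{α/2} + z_β)² · [p₁(1−p₁) + p₂(1−p₂)] / (p₁ − p₂)²
  = (1.960 + 1.036)² · (0.46·0.54 + 0.52·0.48) / (-0.06)²
  = (2.996)² · (0.2484 + 0.2496) / 0.0036
  = 8.9760 · 0.4980 / 0.0036
  = 1241.68
Adjust for 76% response: 1241.68 / 0.76 = 1633.79.
Round up → n = 1634 per group.

n = 1634 per group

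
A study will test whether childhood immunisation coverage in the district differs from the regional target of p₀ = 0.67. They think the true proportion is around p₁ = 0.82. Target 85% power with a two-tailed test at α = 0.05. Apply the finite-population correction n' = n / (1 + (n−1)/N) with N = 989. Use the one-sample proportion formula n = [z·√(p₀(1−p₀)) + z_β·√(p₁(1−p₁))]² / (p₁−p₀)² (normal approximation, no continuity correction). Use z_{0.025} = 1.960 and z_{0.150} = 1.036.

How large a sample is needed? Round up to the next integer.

n = [z_{α/2}·√(p₀q₀) + z_β·√(p₁q₁)]² / (p₁ − p₀)²
  = [1.960·√(0.67·0.33) + 1.036·√(0.82·0.18)]² / (0.15)²
  = [1.960·0.4702 + 1.036·0.3842]² / 0.0225
  = [1.3196]² / 0.0225
  = 77.40
Finite-population correction (N = 989): 77.40 / (1 + (77.40 − 1)/989) = 71.85.
Round up → n = 72.

n = 72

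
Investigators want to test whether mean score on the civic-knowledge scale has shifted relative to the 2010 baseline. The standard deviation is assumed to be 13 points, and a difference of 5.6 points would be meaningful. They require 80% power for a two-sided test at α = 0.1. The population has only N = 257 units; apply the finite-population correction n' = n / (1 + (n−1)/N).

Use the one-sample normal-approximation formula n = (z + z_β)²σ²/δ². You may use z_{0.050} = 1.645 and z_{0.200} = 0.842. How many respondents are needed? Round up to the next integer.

n = (z_{α/2} + z_β)² · σ² / δ²
  = (1.645 + 0.842)² · 13² / 5.6²
  = 6.1852 · 169 / 31.36
  = 33.33
Finite-population correction (N = 257): 33.33 / (1 + (33.33 − 1)/257) = 29.61.
Round up → n = 30.

n = 30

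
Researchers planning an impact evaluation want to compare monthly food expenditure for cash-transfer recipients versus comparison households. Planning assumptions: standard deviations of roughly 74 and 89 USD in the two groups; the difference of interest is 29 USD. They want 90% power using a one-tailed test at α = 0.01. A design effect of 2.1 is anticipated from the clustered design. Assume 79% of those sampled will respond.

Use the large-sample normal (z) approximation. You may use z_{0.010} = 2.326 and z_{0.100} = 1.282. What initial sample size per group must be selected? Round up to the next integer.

n = (z_α + z_β)² · (σ₁² + σ₂²) / δ²
  = (2.326 + 1.282)² · (74² + 89² = 13397) / 29²
  = 13.0177 · 13397 / 841
  = 207.37
Design effect: 2.1 × 207.37 = 435.48.
Adjust for 79% response: 435.48 / 0.79 = 551.24.
Round up → n = 552 per group.

n = 552 per group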